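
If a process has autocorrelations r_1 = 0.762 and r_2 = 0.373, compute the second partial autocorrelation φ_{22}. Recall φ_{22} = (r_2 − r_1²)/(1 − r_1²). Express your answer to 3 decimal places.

φ_{22} = (r_2 − r_1²) / (1 − r_1²)
r_1² = (0.762)² = 0.580644
Numerator = 0.373 − 0.5806 = -0.2076; denominator = 1 − 0.5806 = 0.4194
φ_{22} = -0.2076 / 0.4194 = -0.495

-0.495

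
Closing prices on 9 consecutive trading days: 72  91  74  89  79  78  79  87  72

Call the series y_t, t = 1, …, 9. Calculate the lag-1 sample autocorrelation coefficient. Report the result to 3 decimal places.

-0.660

Mean ȳ = (72 + 91 + 74 + 89 + 79 + 78 + 79 + 87 + 72)/9 = 80.1111
Numerator Σ_{t=1}^{8}(y_t−ȳ)(y_{t+1}−ȳ) = -277.9012
Denominator Σ(y_t−ȳ)² = 420.8889
r_1 = -277.9012 / 420.8889 = -0.660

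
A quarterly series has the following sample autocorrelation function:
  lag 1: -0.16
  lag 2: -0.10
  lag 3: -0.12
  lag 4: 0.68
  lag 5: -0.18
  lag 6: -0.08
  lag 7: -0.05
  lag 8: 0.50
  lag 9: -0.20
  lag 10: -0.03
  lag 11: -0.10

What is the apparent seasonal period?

4

The largest autocorrelation is r_4 = 0.68, with a weaker echo at lag 8 (0.50); the remaining lags stay at or below -0.03.
The dominant spike at lag 4 indicates a seasonal period of 4.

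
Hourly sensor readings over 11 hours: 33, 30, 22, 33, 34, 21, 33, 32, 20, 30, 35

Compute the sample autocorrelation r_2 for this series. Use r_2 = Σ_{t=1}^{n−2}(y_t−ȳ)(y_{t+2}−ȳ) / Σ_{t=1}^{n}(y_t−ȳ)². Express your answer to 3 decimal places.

-0.574

Mean ȳ = (33 + 30 + 22 + 33 + 34 + 21 + 33 + 32 + 20 + 30 + 35)/11 = 29.3636
Numerator Σ_{t=1}^{9}(y_t−ȳ)(y_{t+2}−ȳ) = -179.3554
Denominator Σ(y_t−ȳ)² = 312.5455
r_2 = -179.3554 / 312.5455 = -0.574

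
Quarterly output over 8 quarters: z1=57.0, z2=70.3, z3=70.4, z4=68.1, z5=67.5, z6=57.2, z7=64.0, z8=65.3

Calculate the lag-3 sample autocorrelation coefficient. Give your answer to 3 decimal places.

-0.281

Mean z̄ = (57.0 + 70.3 + 70.4 + 68.1 + 67.5 + 57.2 + 64.0 + 65.3)/8 = 64.9750
Deviations from mean: -7.9750, 5.3250, 5.4250, 3.1250, 2.5250, -7.7750, -0.9750, 0.3250
Numerator Σ_{t=1}^{5}(z_t−z̄)(z_{t+3}−z̄) = -55.8819
Denominator Σ(z_t−z̄)² = 199.0350
r_3 = -55.8819 / 199.0350 = -0.281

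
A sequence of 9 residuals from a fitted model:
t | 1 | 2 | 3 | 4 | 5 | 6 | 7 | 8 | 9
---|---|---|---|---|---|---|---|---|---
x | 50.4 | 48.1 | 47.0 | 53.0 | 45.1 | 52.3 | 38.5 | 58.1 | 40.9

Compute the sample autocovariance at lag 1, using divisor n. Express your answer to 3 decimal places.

-26.813

Mean x̄ = (50.4 + 48.1 + 47.0 + 53.0 + 45.1 + 52.3 + 38.5 + 58.1 + 40.9)/9 = 48.1556
Σ_{t=1}^{8}(x_t−x̄)(x_{t+1}−x̄) = -241.3131
γ_1 = -241.3131 / 9 = -26.813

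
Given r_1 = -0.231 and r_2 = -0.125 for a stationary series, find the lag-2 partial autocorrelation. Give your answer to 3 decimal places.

φ_{22} = (r_2 − r_1²) / (1 − r_1²)
r_1² = (-0.231)² = 0.053361
Numerator = -0.125 − 0.0534 = -0.1784; denominator = 1 − 0.0534 = 0.9466
φ_{22} = -0.1784 / 0.9466 = -0.188

-0.188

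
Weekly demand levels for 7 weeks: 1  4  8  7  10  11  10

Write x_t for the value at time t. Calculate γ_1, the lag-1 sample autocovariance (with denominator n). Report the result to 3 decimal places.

5.356

Mean x̄ = (1 + 4 + 8 + 7 + 10 + 11 + 10)/7 = 7.2857
Σ_{t=1}^{6}(x_t−x̄)(x_{t+1}−x̄) = 37.4898
γ_1 = 37.4898 / 7 = 5.356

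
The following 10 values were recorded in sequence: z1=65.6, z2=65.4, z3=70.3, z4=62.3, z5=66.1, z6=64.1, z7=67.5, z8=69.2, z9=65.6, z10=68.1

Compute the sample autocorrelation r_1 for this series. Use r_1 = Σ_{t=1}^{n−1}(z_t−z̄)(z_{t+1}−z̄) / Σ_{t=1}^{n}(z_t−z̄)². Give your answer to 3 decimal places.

-0.391

Mean z̄ = (65.6 + 65.4 + 70.3 + 62.3 + 66.1 + 64.1 + 67.5 + 69.2 + 65.6 + 68.1)/10 = 66.4200
Numerator Σ_{t=1}^{9}(z_t−z̄)(z_{t+1}−z̄) = -20.2064
Denominator Σ(z_t−z̄)² = 51.6160
r_1 = -20.2064 / 51.6160 = -0.391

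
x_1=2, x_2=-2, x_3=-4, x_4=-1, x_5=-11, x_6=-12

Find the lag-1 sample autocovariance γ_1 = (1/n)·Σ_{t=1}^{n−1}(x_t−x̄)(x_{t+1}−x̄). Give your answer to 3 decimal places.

Mean x̄ = (2 − 2 − 4 − 1 − 11 − 12)/6 = -4.6667
Σ_{t=1}^{5}(x_t−x̄)(x_{t+1}−x̄) = 45.2222
γ_1 = 45.2222 / 6 = 7.537

7.537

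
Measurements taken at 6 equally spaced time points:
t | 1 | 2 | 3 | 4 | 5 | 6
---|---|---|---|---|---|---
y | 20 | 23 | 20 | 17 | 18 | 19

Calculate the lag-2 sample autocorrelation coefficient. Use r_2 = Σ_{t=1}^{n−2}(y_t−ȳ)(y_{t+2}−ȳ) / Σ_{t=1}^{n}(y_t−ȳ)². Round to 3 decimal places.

Mean ȳ = (20 + 23 + 20 + 17 + 18 + 19)/6 = 19.5000
Deviations from mean: 0.5000, 3.5000, 0.5000, -2.5000, -1.5000, -0.5000
Numerator Σ_{t=1}^{4}(y_t−ȳ)(y_{t+2}−ȳ) = -8.0000
Denominator Σ(y_t−ȳ)² = 21.5000
r_2 = -8.0000 / 21.5000 = -0.372

-0.372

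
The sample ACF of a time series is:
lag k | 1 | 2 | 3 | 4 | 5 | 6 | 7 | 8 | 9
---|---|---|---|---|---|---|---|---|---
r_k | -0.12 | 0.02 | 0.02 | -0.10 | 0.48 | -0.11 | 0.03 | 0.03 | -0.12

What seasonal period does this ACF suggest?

5

The largest autocorrelation is r_5 = 0.48; the remaining lags stay at or below 0.03.
The dominant spike at lag 5 indicates a seasonal period of 5.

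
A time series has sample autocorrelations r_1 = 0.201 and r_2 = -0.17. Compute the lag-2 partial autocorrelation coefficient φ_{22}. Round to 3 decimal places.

φ_{22} = (r_2 − r_1²) / (1 − r_1²)
r_1² = (0.201)² = 0.040401
Numerator = -0.17 − 0.0404 = -0.2104; denominator = 1 − 0.0404 = 0.9596
φ_{22} = -0.2104 / 0.9596 = -0.219

-0.219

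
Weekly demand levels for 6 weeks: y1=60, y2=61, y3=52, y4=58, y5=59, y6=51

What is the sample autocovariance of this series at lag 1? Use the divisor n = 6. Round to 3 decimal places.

Mean ȳ = (60 + 61 + 52 + 58 + 59 + 51)/6 = 56.8333
Deviations: 3.1667, 4.1667, -4.8333, 1.1667, 2.1667, -5.8333
Σ_{t=1}^{5}(y_t−ȳ)(y_{t+1}−ȳ) = -22.6944
γ_1 = -22.6944 / 6 = -3.782

-3.782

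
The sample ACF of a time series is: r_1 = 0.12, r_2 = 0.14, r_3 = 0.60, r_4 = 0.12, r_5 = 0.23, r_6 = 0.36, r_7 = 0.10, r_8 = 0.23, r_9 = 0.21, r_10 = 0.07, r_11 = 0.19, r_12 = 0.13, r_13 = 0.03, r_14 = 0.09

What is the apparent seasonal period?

3

The largest autocorrelation is r_3 = 0.60, with a weaker echo at lag 6 (0.36); the remaining lags stay at or below 0.23.
The dominant spike at lag 3 indicates a seasonal period of 3.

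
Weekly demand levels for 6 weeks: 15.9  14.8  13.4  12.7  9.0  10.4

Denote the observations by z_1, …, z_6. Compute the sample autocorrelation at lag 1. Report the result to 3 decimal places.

0.489

Mean z̄ = (15.9 + 14.8 + 13.4 + 12.7 + 9.0 + 10.4)/6 = 12.7000
Σ(z_t−z̄)(z_{t+1}−z̄) = (6.7200) + (1.4700) + (0.0000) + (0.0000) + (8.5100) = 16.7000
Denominator Σ(z_t−z̄)² = 34.1200
r_1 = 16.7000 / 34.1200 = 0.489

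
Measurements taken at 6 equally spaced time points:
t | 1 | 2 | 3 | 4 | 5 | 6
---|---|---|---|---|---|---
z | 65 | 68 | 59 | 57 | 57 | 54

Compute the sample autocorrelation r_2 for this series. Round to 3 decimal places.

-0.056

Mean z̄ = (65 + 68 + 59 + 57 + 57 + 54)/6 = 60.0000
Σ(z_t−z̄)(z_{t+2}−z̄) = (-5.0000) + (-24.0000) + (3.0000) + (18.0000) = -8.0000
Denominator Σ(z_t−z̄)² = 144.0000
r_2 = -8.0000 / 144.0000 = -0.056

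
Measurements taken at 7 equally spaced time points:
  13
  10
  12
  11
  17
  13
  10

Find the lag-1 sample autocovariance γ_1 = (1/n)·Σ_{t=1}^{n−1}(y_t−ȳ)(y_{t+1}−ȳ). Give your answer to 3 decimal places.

-0.706

Mean ȳ = (13 + 10 + 12 + 11 + 17 + 13 + 10)/7 = 12.2857
Deviations: 0.7143, -2.2857, -0.2857, -1.2857, 4.7143, 0.7143, -2.2857
Σ_{t=1}^{6}(y_t−ȳ)(y_{t+1}−ȳ) = -4.9388
γ_1 = -4.9388 / 7 = -0.706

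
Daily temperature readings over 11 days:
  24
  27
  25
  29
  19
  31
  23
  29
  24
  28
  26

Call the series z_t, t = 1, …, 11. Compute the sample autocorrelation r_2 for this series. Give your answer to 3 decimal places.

0.651

Mean z̄ = (24 + 27 + 25 + 29 + 19 + 31 + 23 + 29 + 24 + 28 + 26)/11 = 25.9091
Numerator Σ_{t=1}^{9}(z_t−z̄)(z_{t+2}−z̄) = 74.8017
Denominator Σ(z_t−z̄)² = 114.9091
r_2 = 74.8017 / 114.9091 = 0.651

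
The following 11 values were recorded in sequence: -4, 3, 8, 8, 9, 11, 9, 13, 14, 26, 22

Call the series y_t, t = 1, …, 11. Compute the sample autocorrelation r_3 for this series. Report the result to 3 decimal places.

Mean ȳ = (-4 + 3 + 8 + 8 + 9 + 11 + 9 + 13 + 14 + 26 + 22)/11 = 10.8182
Numerator Σ_{t=1}^{8}(y_t−ȳ)(y_{t+3}−ȳ) = 53.9917
Denominator Σ(y_t−ȳ)² = 673.6364
r_3 = 53.9917 / 673.6364 = 0.080

0.080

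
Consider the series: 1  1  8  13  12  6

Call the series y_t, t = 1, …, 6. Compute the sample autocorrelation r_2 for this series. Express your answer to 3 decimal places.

-0.311

Mean ȳ = (1 + 1 + 8 + 13 + 12 + 6)/6 = 6.8333
Σ(y_t−ȳ)(y_{t+2}−ȳ) = (-6.8056) + (-35.9722) + (6.0278) + (-5.1389) = -41.8889
Denominator Σ(y_t−ȳ)² = 134.8333
r_2 = -41.8889 / 134.8333 = -0.311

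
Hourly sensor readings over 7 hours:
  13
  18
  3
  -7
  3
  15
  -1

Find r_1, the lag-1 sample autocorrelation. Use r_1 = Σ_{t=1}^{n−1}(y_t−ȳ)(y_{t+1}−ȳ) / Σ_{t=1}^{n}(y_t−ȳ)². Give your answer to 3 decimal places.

Mean ȳ = (13 + 18 + 3 − 7 + 3 + 15 − 1)/7 = 6.2857
Deviations from mean: 6.7143, 11.7143, -3.2857, -13.2857, -3.2857, 8.7143, -7.2857
Σ(y_t−ȳ)(y_{t+1}−ȳ) = (78.6531) + (-38.4898) + (43.6531) + (43.6531) + (-28.6327) + (-63.4898) = 35.3469
Denominator Σ(y_t−ȳ)² = 509.4286
r_1 = 35.3469 / 509.4286 = 0.069

0.069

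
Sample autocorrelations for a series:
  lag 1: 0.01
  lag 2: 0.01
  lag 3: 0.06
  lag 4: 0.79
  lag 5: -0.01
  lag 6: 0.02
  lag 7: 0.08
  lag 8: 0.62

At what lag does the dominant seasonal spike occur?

The largest autocorrelation is r_4 = 0.79, with a weaker echo at lag 8 (0.62); the remaining lags stay at or below 0.08.
The dominant spike at lag 4 indicates a seasonal period of 4.

4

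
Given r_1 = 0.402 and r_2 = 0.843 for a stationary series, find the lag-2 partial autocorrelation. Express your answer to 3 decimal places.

0.813

φ_{22} = (r_2 − r_1²) / (1 − r_1²)
r_1² = (0.402)² = 0.161604
Numerator = 0.843 − 0.1616 = 0.6814; denominator = 1 − 0.1616 = 0.8384
φ_{22} = 0.6814 / 0.8384 = 0.813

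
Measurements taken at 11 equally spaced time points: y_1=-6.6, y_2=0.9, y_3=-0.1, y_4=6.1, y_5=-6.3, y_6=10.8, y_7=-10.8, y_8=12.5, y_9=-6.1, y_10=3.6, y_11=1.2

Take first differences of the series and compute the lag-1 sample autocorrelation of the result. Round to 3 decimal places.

-0.912

First differences Δy: 7.5, -1.0, 6.2, -12.4, 17.1, -21.6, 23.3, -18.6, 9.7, -2.4
Mean of differences = 0.7800
Numerator Σ(Δy_t−Δȳ)(Δy_{t+1}−Δȳ) = -1815.0544
Denominator Σ(Δy_t−Δȳ)² = 1991.0360
r_1(Δy) = -1815.0544 / 1991.0360 = -0.912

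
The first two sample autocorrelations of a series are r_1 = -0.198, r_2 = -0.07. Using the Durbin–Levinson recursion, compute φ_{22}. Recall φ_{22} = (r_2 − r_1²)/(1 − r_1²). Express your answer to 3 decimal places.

-0.114

φ_{22} = (r_2 − r_1²) / (1 − r_1²)
r_1² = (-0.198)² = 0.039204
Numerator = -0.07 − 0.0392 = -0.1092; denominator = 1 − 0.0392 = 0.9608
φ_{22} = -0.1092 / 0.9608 = -0.114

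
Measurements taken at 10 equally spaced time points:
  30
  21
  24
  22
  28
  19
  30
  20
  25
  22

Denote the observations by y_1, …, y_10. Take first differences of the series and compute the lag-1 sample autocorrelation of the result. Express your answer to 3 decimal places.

-0.807

First differences Δy: -9, 3, -2, 6, -9, 11, -10, 5, -3
Mean of differences = -0.8889
Numerator Σ(Δy_t−Δȳ)(Δy_{t+1}−Δȳ) = -370.2346
Denominator Σ(Δy_t−Δȳ)² = 458.8889
r_1(Δy) = -370.2346 / 458.8889 = -0.807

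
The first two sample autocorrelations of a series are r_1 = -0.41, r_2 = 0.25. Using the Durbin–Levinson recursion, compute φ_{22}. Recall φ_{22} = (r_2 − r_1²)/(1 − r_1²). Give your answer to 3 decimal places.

φ_{22} = (r_2 − r_1²) / (1 − r_1²)
r_1² = (-0.41)² = 0.1681
Numerator = 0.25 − 0.1681 = 0.0819; denominator = 1 − 0.1681 = 0.8319
φ_{22} = 0.0819 / 0.8319 = 0.098

0.098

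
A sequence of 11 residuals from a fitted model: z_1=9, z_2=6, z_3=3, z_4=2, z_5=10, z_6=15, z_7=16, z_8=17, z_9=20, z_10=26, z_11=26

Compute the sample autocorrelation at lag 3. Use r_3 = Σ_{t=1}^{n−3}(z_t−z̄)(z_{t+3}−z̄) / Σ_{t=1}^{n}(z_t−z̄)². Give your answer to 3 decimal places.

0.151

Mean z̄ = (9 + 6 + 3 + 2 + 10 + 15 + 16 + 17 + 20 + 26 + 26)/11 = 13.6364
Numerator Σ_{t=1}^{8}(z_t−z̄)(z_{t+3}−z̄) = 106.9669
Denominator Σ(z_t−z̄)² = 706.5455
r_3 = 106.9669 / 706.5455 = 0.151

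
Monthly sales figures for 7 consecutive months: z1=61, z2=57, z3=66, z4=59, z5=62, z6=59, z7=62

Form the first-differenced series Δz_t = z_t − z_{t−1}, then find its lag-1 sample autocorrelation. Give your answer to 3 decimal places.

First differences Δz: -4, 9, -7, 3, -3, 3
Mean of differences = 0.1667
Numerator Σ(Δz_t−Δz̄)(Δz_{t+1}−Δz̄) = -138.3611
Denominator Σ(Δz_t−Δz̄)² = 172.8333
r_1(Δz) = -138.3611 / 172.8333 = -0.801

-0.801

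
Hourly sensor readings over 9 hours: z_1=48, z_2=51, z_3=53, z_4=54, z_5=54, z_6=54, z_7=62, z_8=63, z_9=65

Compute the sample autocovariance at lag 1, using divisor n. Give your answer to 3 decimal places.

18.000

Mean z̄ = (48 + 51 + 53 + 54 + 54 + 54 + 62 + 63 + 65)/9 = 56.0000
Σ_{t=1}^{8}(z_t−z̄)(z_{t+1}−z̄) = 162.0000
γ_1 = 162.0000 / 9 = 18.000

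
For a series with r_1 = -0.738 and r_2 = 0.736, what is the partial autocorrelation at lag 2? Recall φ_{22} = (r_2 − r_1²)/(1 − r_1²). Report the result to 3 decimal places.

φ_{22} = (r_2 − r_1²) / (1 − r_1²)
r_1² = (-0.738)² = 0.544644
Numerator = 0.736 − 0.5446 = 0.1914; denominator = 1 − 0.5446 = 0.4554
φ_{22} = 0.1914 / 0.4554 = 0.420

0.420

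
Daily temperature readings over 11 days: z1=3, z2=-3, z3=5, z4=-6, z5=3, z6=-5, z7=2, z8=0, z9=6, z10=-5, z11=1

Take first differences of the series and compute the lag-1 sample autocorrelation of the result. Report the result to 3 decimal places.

-0.853

First differences Δz: -6, 8, -11, 9, -8, 7, -2, 6, -11, 6
Mean of differences = -0.2000
Numerator Σ(Δz_t−Δz̄)(Δz_{t+1}−Δz̄) = -521.4400
Denominator Σ(Δz_t−Δz̄)² = 611.6000
r_1(Δz) = -521.4400 / 611.6000 = -0.853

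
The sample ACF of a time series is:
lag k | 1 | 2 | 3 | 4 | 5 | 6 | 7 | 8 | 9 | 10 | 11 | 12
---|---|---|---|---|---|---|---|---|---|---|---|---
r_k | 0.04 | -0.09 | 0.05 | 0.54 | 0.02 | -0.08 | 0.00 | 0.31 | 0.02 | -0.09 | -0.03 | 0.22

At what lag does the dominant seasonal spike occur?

The largest autocorrelation is r_4 = 0.54, with weaker echoes at lags 8 (0.31) and 12 (0.22); the remaining lags stay at or below 0.05.
The dominant spike at lag 4 indicates a seasonal period of 4.

4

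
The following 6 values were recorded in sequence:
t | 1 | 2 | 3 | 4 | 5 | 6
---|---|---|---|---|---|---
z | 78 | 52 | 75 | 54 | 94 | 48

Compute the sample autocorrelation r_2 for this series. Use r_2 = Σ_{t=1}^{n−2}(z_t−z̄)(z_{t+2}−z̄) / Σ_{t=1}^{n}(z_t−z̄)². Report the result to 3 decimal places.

0.446

Mean z̄ = (78 + 52 + 75 + 54 + 94 + 48)/6 = 66.8333
Σ(z_t−z̄)(z_{t+2}−z̄) = (91.1944) + (190.3611) + (221.8611) + (241.6944) = 745.1111
Denominator Σ(z_t−z̄)² = 1668.8333
r_2 = 745.1111 / 1668.8333 = 0.446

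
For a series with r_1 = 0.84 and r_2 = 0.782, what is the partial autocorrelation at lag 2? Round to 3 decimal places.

0.260

φ_{22} = (r_2 − r_1²) / (1 − r_1²)
r_1² = (0.84)² = 0.7056
Numerator = 0.782 − 0.7056 = 0.0764; denominator = 1 − 0.7056 = 0.2944
φ_{22} = 0.0764 / 0.2944 = 0.260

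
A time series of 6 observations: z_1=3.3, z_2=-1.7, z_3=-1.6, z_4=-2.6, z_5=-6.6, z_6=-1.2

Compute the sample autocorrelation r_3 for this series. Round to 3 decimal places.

Mean z̄ = (3.3 − 1.7 − 1.6 − 2.6 − 6.6 − 1.2)/6 = -1.7333
Σ(z_t−z̄)(z_{t+3}−z̄) = (-4.3622) + (-0.1622) + (0.0711) = -4.4533
Denominator Σ(z_t−z̄)² = 50.0733
r_3 = -4.4533 / 50.0733 = -0.089

-0.089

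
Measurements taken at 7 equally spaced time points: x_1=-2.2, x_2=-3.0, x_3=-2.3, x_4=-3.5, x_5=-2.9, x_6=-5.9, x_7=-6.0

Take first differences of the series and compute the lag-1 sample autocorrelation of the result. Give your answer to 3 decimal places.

-0.614

First differences Δx: -0.8, 0.7, -1.2, 0.6, -3.0, -0.1
Mean of differences = -0.6333
Numerator Σ(Δx_t−Δx̄)(Δx_{t+1}−Δx̄) = -5.8578
Denominator Σ(Δx_t−Δx̄)² = 9.5333
r_1(Δx) = -5.8578 / 9.5333 = -0.614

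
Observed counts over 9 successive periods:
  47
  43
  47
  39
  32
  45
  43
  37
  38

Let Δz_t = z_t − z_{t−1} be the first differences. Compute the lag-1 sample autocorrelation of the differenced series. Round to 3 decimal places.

First differences Δz: -4, 4, -8, -7, 13, -2, -6, 1
Mean of differences = -1.1250
Numerator Σ(Δz_t−Δz̄)(Δz_{t+1}−Δz̄) = -111.0156
Denominator Σ(Δz_t−Δz̄)² = 344.8750
r_1(Δz) = -111.0156 / 344.8750 = -0.322

-0.322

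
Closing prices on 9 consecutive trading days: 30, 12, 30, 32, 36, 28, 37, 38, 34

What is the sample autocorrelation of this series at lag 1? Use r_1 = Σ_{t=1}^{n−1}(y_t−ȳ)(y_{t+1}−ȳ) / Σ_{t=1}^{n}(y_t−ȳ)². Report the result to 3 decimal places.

Mean ȳ = (30 + 12 + 30 + 32 + 36 + 28 + 37 + 38 + 34)/9 = 30.7778
Numerator Σ_{t=1}^{8}(y_t−ȳ)(y_{t+1}−ȳ) = 71.0617
Denominator Σ(y_t−ȳ)² = 491.5556
r_1 = 71.0617 / 491.5556 = 0.145

0.145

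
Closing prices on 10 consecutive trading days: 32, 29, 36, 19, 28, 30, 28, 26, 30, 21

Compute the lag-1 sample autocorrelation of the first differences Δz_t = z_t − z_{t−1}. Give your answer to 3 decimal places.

First differences Δz: -3, 7, -17, 9, 2, -2, -2, 4, -9
Mean of differences = -1.2222
Numerator Σ(Δz_t−Δz̄)(Δz_{t+1}−Δz̄) = -319.2716
Denominator Σ(Δz_t−Δz̄)² = 523.5556
r_1(Δz) = -319.2716 / 523.5556 = -0.610

-0.610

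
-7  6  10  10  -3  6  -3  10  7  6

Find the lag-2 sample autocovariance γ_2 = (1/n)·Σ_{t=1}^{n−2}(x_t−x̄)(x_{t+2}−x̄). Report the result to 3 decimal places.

-3.328

Mean x̄ = (-7 + 6 + 10 + 10 − 3 + 6 − 3 + 10 + 7 + 6)/10 = 4.2000
Σ_{t=1}^{8}(x_t−x̄)(x_{t+2}−x̄) = -33.2800
γ_2 = -33.2800 / 10 = -3.328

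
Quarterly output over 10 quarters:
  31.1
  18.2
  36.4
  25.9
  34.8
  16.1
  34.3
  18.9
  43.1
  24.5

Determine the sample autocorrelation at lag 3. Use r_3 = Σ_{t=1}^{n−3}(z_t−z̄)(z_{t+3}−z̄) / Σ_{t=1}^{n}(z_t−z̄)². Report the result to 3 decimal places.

Mean z̄ = (31.1 + 18.2 + 36.4 + 25.9 + 34.8 + 16.1 + 34.3 + 18.9 + 43.1 + 24.5)/10 = 28.3300
Σ(z_t−z̄)(z_{t+3}−z̄) = (-6.7311) + (-65.5411) + (-98.6961) + (-14.5071) + (-61.0121) + (-180.6371) + (-22.8651) = -449.9897
Denominator Σ(z_t−z̄)² = 730.1410
r_3 = -449.9897 / 730.1410 = -0.616

-0.616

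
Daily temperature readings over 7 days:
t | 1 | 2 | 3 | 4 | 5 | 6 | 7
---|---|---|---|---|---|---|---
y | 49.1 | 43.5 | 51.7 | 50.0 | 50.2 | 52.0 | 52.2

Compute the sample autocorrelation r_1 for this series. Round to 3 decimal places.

-0.017

Mean ȳ = (49.1 + 43.5 + 51.7 + 50.0 + 50.2 + 52.0 + 52.2)/7 = 49.8143
Deviations from mean: -0.7143, -6.3143, 1.8857, 0.1857, 0.3857, 2.1857, 2.3857
Numerator Σ_{t=1}^{6}(y_t−ȳ)(y_{t+1}−ȳ) = -0.9173
Denominator Σ(y_t−ȳ)² = 54.5886
r_1 = -0.9173 / 54.5886 = -0.017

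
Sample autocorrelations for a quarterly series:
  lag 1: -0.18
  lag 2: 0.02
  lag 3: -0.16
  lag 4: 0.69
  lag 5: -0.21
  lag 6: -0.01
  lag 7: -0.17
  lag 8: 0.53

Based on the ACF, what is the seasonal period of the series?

The largest autocorrelation is r_4 = 0.69, with a weaker echo at lag 8 (0.53); the remaining lags stay at or below 0.02.
The dominant spike at lag 4 indicates a seasonal period of 4.

4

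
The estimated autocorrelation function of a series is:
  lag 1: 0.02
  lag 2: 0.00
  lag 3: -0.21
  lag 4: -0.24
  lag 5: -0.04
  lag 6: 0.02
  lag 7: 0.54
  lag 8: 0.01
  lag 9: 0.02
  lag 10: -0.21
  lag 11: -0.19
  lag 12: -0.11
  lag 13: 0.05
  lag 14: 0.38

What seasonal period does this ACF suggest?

The largest autocorrelation is r_7 = 0.54, with a weaker echo at lag 14 (0.38); the remaining lags stay at or below 0.05.
The dominant spike at lag 7 indicates a seasonal period of 7.

7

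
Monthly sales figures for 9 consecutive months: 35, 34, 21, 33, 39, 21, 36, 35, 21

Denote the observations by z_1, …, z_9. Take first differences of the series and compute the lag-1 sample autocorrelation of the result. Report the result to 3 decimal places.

First differences Δz: -1, -13, 12, 6, -18, 15, -1, -14
Mean of differences = -1.7500
Numerator Σ(Δz_t−Δz̄)(Δz_{t+1}−Δz̄) = -451.3125
Denominator Σ(Δz_t−Δz̄)² = 1071.5000
r_1(Δz) = -451.3125 / 1071.5000 = -0.421

-0.421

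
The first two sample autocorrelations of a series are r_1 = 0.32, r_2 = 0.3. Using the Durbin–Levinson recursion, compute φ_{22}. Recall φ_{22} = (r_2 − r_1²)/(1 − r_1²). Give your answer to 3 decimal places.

φ_{22} = (r_2 − r_1²) / (1 − r_1²)
r_1² = (0.32)² = 0.1024
Numerator = 0.3 − 0.1024 = 0.1976; denominator = 1 − 0.1024 = 0.8976
φ_{22} = 0.1976 / 0.8976 = 0.220

0.220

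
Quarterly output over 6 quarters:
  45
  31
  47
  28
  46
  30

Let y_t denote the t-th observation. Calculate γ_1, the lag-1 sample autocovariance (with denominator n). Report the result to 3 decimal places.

Mean ȳ = (45 + 31 + 47 + 28 + 46 + 30)/6 = 37.8333
Deviations: 7.1667, -6.8333, 9.1667, -9.8333, 8.1667, -7.8333
Σ_{t=1}^{5}(y_t−ȳ)(y_{t+1}−ȳ) = -346.0278
γ_1 = -346.0278 / 6 = -57.671

-57.671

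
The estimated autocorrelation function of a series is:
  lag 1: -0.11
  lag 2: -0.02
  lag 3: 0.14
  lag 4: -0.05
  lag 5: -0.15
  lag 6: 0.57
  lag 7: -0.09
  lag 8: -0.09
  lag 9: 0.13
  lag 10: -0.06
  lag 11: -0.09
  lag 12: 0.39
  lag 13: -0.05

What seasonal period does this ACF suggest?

The largest autocorrelation is r_6 = 0.57, with a weaker echo at lag 12 (0.39); the remaining lags stay at or below 0.14.
The dominant spike at lag 6 indicates a seasonal period of 6.

6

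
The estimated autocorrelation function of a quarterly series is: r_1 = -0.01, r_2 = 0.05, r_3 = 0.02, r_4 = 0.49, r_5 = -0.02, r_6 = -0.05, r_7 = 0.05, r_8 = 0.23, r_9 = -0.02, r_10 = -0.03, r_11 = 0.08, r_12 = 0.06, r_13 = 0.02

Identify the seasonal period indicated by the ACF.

4

The largest autocorrelation is r_4 = 0.49, with a weaker echo at lag 8 (0.23); the remaining lags stay at or below 0.08.
The dominant spike at lag 4 indicates a seasonal period of 4.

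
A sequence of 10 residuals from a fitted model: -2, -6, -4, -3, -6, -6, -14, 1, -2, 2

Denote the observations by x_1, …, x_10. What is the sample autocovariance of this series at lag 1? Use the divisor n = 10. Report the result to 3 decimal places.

Mean x̄ = (-2 − 6 − 4 − 3 − 6 − 6 − 14 + 1 − 2 + 2)/10 = -4.0000
Σ_{t=1}^{9}(x_t−x̄)(x_{t+1}−x̄) = -10.0000
γ_1 = -10.0000 / 10 = -1.000

-1.000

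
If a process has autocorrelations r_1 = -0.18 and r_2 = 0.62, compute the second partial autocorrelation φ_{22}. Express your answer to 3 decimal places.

0.607

φ_{22} = (r_2 − r_1²) / (1 − r_1²)
r_1² = (-0.18)² = 0.0324
Numerator = 0.62 − 0.0324 = 0.5876; denominator = 1 − 0.0324 = 0.9676
φ_{22} = 0.5876 / 0.9676 = 0.607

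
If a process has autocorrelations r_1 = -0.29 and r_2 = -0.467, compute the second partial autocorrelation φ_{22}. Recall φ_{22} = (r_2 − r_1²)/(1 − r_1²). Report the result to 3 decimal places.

-0.602

φ_{22} = (r_2 − r_1²) / (1 − r_1²)
r_1² = (-0.29)² = 0.0841
Numerator = -0.467 − 0.0841 = -0.5511; denominator = 1 − 0.0841 = 0.9159
φ_{22} = -0.5511 / 0.9159 = -0.602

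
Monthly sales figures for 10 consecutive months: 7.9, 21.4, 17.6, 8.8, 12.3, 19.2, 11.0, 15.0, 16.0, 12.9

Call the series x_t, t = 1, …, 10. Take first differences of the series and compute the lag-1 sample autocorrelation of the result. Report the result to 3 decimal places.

First differences Δx: 13.5, -3.8, -8.8, 3.5, 6.9, -8.2, 4.0, 1.0, -3.1
Mean of differences = 0.5556
Numerator Σ(Δx_t−Δx̄)(Δx_{t+1}−Δx̄) = -110.2986
Denominator Σ(Δx_t−Δx̄)² = 425.0622
r_1(Δx) = -110.2986 / 425.0622 = -0.259

-0.259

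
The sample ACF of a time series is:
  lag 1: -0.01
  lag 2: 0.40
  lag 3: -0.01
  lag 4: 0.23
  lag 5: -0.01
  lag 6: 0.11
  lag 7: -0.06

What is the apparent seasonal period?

2

The largest autocorrelation is r_2 = 0.40, with a weaker echo at lag 4 (0.23); the remaining lags stay at or below 0.11.
The dominant spike at lag 2 indicates a seasonal period of 2.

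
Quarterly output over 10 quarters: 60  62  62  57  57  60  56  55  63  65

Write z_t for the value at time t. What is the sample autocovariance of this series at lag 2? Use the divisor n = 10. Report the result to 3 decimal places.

-4.108

Mean z̄ = (60 + 62 + 62 + 57 + 57 + 60 + 56 + 55 + 63 + 65)/10 = 59.7000
Σ_{t=1}^{8}(z_t−z̄)(z_{t+2}−z̄) = -41.0800
γ_2 = -41.0800 / 10 = -4.108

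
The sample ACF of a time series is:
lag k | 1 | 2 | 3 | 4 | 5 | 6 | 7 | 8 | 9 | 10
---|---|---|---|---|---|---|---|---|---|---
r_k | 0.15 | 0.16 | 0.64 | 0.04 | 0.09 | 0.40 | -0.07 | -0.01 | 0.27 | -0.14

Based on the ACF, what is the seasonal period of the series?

The largest autocorrelation is r_3 = 0.64, with weaker echoes at lags 6 (0.40) and 9 (0.27); the remaining lags stay at or below 0.16.
The dominant spike at lag 3 indicates a seasonal period of 3.

3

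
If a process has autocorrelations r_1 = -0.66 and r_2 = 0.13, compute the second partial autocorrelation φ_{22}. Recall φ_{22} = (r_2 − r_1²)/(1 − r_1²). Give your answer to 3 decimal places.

-0.541

φ_{22} = (r_2 − r_1²) / (1 − r_1²)
r_1² = (-0.66)² = 0.4356
Numerator = 0.13 − 0.4356 = -0.3056; denominator = 1 − 0.4356 = 0.5644
φ_{22} = -0.3056 / 0.5644 = -0.541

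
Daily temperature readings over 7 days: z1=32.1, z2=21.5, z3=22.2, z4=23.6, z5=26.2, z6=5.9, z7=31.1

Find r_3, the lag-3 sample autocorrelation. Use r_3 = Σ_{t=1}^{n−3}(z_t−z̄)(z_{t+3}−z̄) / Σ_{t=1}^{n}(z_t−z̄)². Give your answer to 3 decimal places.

Mean z̄ = (32.1 + 21.5 + 22.2 + 23.6 + 26.2 + 5.9 + 31.1)/7 = 23.2286
Deviations from mean: 8.8714, -1.7286, -1.0286, 0.3714, 2.9714, -17.3286, 7.8714
Σ(z_t−z̄)(z_{t+3}−z̄) = (3.2951) + (-5.1363) + (17.8237) + (2.9237) = 18.9061
Denominator Σ(z_t−z̄)² = 453.9543
r_3 = 18.9061 / 453.9543 = 0.042

0.042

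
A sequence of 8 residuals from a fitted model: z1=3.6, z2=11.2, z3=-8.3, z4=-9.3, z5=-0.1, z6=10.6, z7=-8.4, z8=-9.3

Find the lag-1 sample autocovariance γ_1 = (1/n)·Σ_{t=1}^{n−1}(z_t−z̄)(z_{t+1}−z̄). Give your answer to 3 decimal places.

Mean z̄ = (3.6 + 11.2 − 8.3 − 9.3 − 0.1 + 10.6 − 8.4 − 9.3)/8 = -1.2500
Deviations: 4.8500, 12.4500, -7.0500, -8.0500, 1.1500, 11.8500, -7.1500, -8.0500
Σ_{t=1}^{7}(z_t−z̄)(z_{t+1}−z̄) = 6.5625
γ_1 = 6.5625 / 8 = 0.820

0.820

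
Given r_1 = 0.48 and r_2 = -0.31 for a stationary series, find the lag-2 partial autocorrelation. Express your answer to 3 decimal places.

φ_{22} = (r_2 − r_1²) / (1 − r_1²)
r_1² = (0.48)² = 0.2304
Numerator = -0.31 − 0.2304 = -0.5404; denominator = 1 − 0.2304 = 0.7696
φ_{22} = -0.5404 / 0.7696 = -0.702

-0.702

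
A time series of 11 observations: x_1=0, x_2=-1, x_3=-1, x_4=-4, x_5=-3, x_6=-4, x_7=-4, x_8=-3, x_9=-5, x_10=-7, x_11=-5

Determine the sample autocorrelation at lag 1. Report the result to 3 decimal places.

Mean x̄ = (0 − 1 − 1 − 4 − 3 − 4 − 4 − 3 − 5 − 7 − 5)/11 = -3.3636
Numerator Σ_{t=1}^{10}(x_t−x̄)(x_{t+1}−x̄) = 23.0496
Denominator Σ(x_t−x̄)² = 42.5455
r_1 = 23.0496 / 42.5455 = 0.542

0.542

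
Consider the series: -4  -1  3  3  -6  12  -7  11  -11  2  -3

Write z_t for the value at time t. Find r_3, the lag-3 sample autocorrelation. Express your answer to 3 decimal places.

Mean z̄ = (-4 − 1 + 3 + 3 − 6 + 12 − 7 + 11 − 11 + 2 − 3)/11 = -0.0909
Numerator Σ_{t=1}^{8}(z_t−z̄)(z_{t+3}−z̄) = -234.8430
Denominator Σ(z_t−z̄)² = 518.9091
r_3 = -234.8430 / 518.9091 = -0.453

-0.453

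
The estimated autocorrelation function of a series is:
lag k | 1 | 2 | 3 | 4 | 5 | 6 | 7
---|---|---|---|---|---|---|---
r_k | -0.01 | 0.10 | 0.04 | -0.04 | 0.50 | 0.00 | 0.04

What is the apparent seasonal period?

The largest autocorrelation is r_5 = 0.50; the remaining lags stay at or below 0.10.
The dominant spike at lag 5 indicates a seasonal period of 5.

5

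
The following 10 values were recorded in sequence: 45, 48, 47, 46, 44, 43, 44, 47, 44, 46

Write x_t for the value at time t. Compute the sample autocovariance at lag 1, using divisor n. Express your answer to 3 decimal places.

0.464

Mean x̄ = (45 + 48 + 47 + 46 + 44 + 43 + 44 + 47 + 44 + 46)/10 = 45.4000
Σ_{t=1}^{9}(x_t−x̄)(x_{t+1}−x̄) = 4.6400
γ_1 = 4.6400 / 10 = 0.464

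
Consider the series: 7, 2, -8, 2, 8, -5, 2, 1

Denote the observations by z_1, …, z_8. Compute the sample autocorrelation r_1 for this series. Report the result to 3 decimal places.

-0.256

Mean z̄ = (7 + 2 − 8 + 2 + 8 − 5 + 2 + 1)/8 = 1.1250
Σ(z_t−z̄)(z_{t+1}−z̄) = (5.1406) + (-7.9844) + (-7.9844) + (6.0156) + (-42.1094) + (-5.3594) + (-0.1094) = -52.3906
Denominator Σ(z_t−z̄)² = 204.8750
r_1 = -52.3906 / 204.8750 = -0.256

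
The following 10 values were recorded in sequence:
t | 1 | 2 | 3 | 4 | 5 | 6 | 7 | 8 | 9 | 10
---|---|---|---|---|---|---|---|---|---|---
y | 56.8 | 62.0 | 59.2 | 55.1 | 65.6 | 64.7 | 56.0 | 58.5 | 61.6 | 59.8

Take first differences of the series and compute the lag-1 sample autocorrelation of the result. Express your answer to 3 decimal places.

-0.262

First differences Δy: 5.2, -2.8, -4.1, 10.5, -0.9, -8.7, 2.5, 3.1, -1.8
Mean of differences = 0.3333
Numerator Σ(Δy_t−Δȳ)(Δy_{t+1}−Δȳ) = -67.3078
Denominator Σ(Δy_t−Δȳ)² = 256.5400
r_1(Δy) = -67.3078 / 256.5400 = -0.262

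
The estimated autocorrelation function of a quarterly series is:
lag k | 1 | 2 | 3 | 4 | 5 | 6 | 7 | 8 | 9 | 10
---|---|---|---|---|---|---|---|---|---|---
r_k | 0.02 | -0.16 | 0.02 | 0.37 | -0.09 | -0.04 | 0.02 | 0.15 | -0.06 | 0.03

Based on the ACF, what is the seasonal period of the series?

4

The largest autocorrelation is r_4 = 0.37, with a weaker echo at lag 8 (0.15); the remaining lags stay at or below 0.03.
The dominant spike at lag 4 indicates a seasonal period of 4.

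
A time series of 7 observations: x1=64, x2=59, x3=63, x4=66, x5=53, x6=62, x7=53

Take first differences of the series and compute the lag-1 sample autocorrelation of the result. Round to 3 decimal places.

-0.673

First differences Δx: -5, 4, 3, -13, 9, -9
Mean of differences = -1.8333
Numerator Σ(Δx_t−Δx̄)(Δx_{t+1}−Δx̄) = -242.8611
Denominator Σ(Δx_t−Δx̄)² = 360.8333
r_1(Δx) = -242.8611 / 360.8333 = -0.673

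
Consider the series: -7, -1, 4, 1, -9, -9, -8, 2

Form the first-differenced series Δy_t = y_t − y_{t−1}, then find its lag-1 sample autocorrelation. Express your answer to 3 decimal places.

First differences Δy: 6, 5, -3, -10, 0, 1, 10
Mean of differences = 1.2857
Numerator Σ(Δy_t−Δȳ)(Δy_{t+1}−Δȳ) = 62.3469
Denominator Σ(Δy_t−Δȳ)² = 259.4286
r_1(Δy) = 62.3469 / 259.4286 = 0.240

0.240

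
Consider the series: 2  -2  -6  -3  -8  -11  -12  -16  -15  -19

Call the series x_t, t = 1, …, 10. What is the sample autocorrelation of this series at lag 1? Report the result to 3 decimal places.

0.601

Mean x̄ = (2 − 2 − 6 − 3 − 8 − 11 − 12 − 16 − 15 − 19)/10 = -9.0000
Numerator Σ_{t=1}^{9}(x_t−x̄)(x_{t+1}−x̄) = 249.0000
Denominator Σ(x_t−x̄)² = 414.0000
r_1 = 249.0000 / 414.0000 = 0.601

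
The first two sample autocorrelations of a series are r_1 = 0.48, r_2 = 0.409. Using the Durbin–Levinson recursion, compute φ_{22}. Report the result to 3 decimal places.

0.232

φ_{22} = (r_2 − r_1²) / (1 − r_1²)
r_1² = (0.48)² = 0.2304
Numerator = 0.409 − 0.2304 = 0.1786; denominator = 1 − 0.2304 = 0.7696
φ_{22} = 0.1786 / 0.7696 = 0.232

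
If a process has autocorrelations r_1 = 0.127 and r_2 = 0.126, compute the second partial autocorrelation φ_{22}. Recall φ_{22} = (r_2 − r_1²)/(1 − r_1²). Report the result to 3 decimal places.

0.112

φ_{22} = (r_2 − r_1²) / (1 − r_1²)
r_1² = (0.127)² = 0.016129
Numerator = 0.126 − 0.0161 = 0.1099; denominator = 1 − 0.0161 = 0.9839
φ_{22} = 0.1099 / 0.9839 = 0.112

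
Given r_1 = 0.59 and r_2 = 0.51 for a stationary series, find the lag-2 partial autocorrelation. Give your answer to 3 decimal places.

φ_{22} = (r_2 − r_1²) / (1 − r_1²)
r_1² = (0.59)² = 0.3481
Numerator = 0.51 − 0.3481 = 0.1619; denominator = 1 − 0.3481 = 0.6519
φ_{22} = 0.1619 / 0.6519 = 0.248

0.248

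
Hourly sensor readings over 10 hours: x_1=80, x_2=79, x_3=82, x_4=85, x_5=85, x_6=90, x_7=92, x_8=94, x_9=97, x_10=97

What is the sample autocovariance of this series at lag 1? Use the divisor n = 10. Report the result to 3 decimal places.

Mean x̄ = (80 + 79 + 82 + 85 + 85 + 90 + 92 + 94 + 97 + 97)/10 = 88.1000
Σ_{t=1}^{9}(x_t−x̄)(x_{t+1}−x̄) = 313.9900
γ_1 = 313.9900 / 10 = 31.399

31.399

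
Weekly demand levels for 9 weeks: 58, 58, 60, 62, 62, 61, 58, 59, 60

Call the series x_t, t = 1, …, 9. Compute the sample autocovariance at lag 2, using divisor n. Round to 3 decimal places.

Mean x̄ = (58 + 58 + 60 + 62 + 62 + 61 + 58 + 59 + 60)/9 = 59.7778
Σ_{t=1}^{7}(x_t−x̄)(x_{t+2}−x̄) = -6.4321
γ_2 = -6.4321 / 9 = -0.715

-0.715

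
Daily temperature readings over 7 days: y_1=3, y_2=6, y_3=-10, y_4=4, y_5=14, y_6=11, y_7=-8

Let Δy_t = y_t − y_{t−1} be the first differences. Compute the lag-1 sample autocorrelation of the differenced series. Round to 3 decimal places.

-0.109

First differences Δy: 3, -16, 14, 10, -3, -19
Mean of differences = -1.8333
Numerator Σ(Δy_t−Δȳ)(Δy_{t+1}−Δȳ) = -99.1944
Denominator Σ(Δy_t−Δȳ)² = 910.8333
r_1(Δy) = -99.1944 / 910.8333 = -0.109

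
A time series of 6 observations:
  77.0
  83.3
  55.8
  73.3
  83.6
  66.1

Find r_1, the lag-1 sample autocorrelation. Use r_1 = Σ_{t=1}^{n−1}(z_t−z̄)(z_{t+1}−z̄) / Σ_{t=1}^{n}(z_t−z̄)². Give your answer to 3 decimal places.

-0.367

Mean z̄ = (77.0 + 83.3 + 55.8 + 73.3 + 83.6 + 66.1)/6 = 73.1833
Deviations from mean: 3.8167, 10.1167, -17.3833, 0.1167, 10.4167, -7.0833
Σ(z_t−z̄)(z_{t+1}−z̄) = (38.6119) + (-175.8614) + (-2.0281) + (1.2153) + (-73.7847) = -211.8469
Denominator Σ(z_t−z̄)² = 577.7883
r_1 = -211.8469 / 577.7883 = -0.367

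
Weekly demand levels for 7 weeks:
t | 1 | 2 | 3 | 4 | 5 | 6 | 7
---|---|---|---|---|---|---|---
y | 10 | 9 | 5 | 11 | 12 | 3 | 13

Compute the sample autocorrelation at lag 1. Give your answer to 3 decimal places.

Mean ȳ = (10 + 9 + 5 + 11 + 12 + 3 + 13)/7 = 9.0000
Σ(y_t−ȳ)(y_{t+1}−ȳ) = (0.0000) + (0.0000) + (-8.0000) + (6.0000) + (-18.0000) + (-24.0000) = -44.0000
Denominator Σ(y_t−ȳ)² = 82.0000
r_1 = -44.0000 / 82.0000 = -0.537

-0.537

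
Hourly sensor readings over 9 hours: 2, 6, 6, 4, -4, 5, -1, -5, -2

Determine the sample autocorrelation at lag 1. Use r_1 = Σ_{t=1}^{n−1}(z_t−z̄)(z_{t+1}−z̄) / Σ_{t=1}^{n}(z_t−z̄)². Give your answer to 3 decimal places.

0.208

Mean z̄ = (2 + 6 + 6 + 4 − 4 + 5 − 1 − 5 − 2)/9 = 1.2222
Numerator Σ_{t=1}^{8}(z_t−z̄)(z_{t+1}−z̄) = 31.0617
Denominator Σ(z_t−z̄)² = 149.5556
r_1 = 31.0617 / 149.5556 = 0.208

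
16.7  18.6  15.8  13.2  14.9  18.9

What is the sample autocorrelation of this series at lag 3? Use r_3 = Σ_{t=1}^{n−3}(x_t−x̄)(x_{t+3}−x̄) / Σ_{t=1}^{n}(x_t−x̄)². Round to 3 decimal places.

Mean x̄ = (16.7 + 18.6 + 15.8 + 13.2 + 14.9 + 18.9)/6 = 16.3500
Deviations from mean: 0.3500, 2.2500, -0.5500, -3.1500, -1.4500, 2.5500
Σ(x_t−x̄)(x_{t+3}−x̄) = (-1.1025) + (-3.2625) + (-1.4025) = -5.7675
Denominator Σ(x_t−x̄)² = 24.0150
r_3 = -5.7675 / 24.0150 = -0.240

-0.240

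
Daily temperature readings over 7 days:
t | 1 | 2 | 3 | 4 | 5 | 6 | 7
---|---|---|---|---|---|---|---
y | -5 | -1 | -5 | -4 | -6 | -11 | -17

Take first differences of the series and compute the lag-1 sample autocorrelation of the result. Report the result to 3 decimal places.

First differences Δy: 4, -4, 1, -2, -5, -6
Mean of differences = -2.0000
Numerator Σ(Δy_t−Δȳ)(Δy_{t+1}−Δȳ) = -6.0000
Denominator Σ(Δy_t−Δȳ)² = 74.0000
r_1(Δy) = -6.0000 / 74.0000 = -0.081

-0.081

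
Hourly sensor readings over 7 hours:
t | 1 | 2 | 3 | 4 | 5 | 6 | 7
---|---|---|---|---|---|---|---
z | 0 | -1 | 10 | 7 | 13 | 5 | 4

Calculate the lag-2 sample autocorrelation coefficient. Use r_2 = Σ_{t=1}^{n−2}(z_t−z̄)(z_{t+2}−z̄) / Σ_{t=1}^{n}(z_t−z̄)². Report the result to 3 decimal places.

Mean z̄ = (0 − 1 + 10 + 7 + 13 + 5 + 4)/7 = 5.4286
Deviations from mean: -5.4286, -6.4286, 4.5714, 1.5714, 7.5714, -0.4286, -1.4286
Σ(z_t−z̄)(z_{t+2}−z̄) = (-24.8163) + (-10.1020) + (34.6122) + (-0.6735) + (-10.8163) = -11.7959
Denominator Σ(z_t−z̄)² = 153.7143
r_2 = -11.7959 / 153.7143 = -0.077

-0.077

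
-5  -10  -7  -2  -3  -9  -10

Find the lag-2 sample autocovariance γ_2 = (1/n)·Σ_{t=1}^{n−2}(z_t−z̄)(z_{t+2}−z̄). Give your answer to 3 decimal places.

-5.889

Mean z̄ = (-5 − 10 − 7 − 2 − 3 − 9 − 10)/7 = -6.5714
Deviations: 1.5714, -3.4286, -0.4286, 4.5714, 3.5714, -2.4286, -3.4286
Σ_{t=1}^{5}(z_t−z̄)(z_{t+2}−z̄) = -41.2245
γ_2 = -41.2245 / 7 = -5.889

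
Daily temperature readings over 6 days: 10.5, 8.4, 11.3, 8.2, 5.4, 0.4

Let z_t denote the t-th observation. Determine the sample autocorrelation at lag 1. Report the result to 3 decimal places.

Mean z̄ = (10.5 + 8.4 + 11.3 + 8.2 + 5.4 + 0.4)/6 = 7.3667
Deviations from mean: 3.1333, 1.0333, 3.9333, 0.8333, -1.9667, -6.9667
Numerator Σ_{t=1}^{5}(z_t−z̄)(z_{t+1}−z̄) = 22.6422
Denominator Σ(z_t−z̄)² = 79.4533
r_1 = 22.6422 / 79.4533 = 0.285

0.285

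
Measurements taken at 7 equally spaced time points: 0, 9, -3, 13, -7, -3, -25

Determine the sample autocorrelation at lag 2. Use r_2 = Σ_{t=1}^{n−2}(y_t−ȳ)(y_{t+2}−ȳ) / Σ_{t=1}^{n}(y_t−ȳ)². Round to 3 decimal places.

Mean ȳ = (0 + 9 − 3 + 13 − 7 − 3 − 25)/7 = -2.2857
Deviations from mean: 2.2857, 11.2857, -0.7143, 15.2857, -4.7143, -0.7143, -22.7143
Σ(y_t−ȳ)(y_{t+2}−ȳ) = (-1.6327) + (172.5102) + (3.3673) + (-10.9184) + (107.0816) = 270.4082
Denominator Σ(y_t−ȳ)² = 905.4286
r_2 = 270.4082 / 905.4286 = 0.299

0.299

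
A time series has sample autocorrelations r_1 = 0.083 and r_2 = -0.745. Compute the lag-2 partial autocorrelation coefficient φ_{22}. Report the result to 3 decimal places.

φ_{22} = (r_2 − r_1²) / (1 − r_1²)
r_1² = (0.083)² = 0.006889
Numerator = -0.745 − 0.0069 = -0.7519; denominator = 1 − 0.0069 = 0.9931
φ_{22} = -0.7519 / 0.9931 = -0.757

-0.757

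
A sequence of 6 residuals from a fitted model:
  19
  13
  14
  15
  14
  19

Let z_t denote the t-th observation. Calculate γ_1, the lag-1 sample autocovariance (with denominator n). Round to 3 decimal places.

Mean z̄ = (19 + 13 + 14 + 15 + 14 + 19)/6 = 15.6667
Σ_{t=1}^{5}(z_t−z̄)(z_{t+1}−z̄) = -7.7778
γ_1 = -7.7778 / 6 = -1.296

-1.296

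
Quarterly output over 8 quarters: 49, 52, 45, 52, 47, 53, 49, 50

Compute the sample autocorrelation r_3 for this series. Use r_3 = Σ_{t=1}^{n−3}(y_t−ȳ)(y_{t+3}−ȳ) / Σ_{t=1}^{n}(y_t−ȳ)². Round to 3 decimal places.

Mean ȳ = (49 + 52 + 45 + 52 + 47 + 53 + 49 + 50)/8 = 49.6250
Deviations from mean: -0.6250, 2.3750, -4.6250, 2.3750, -2.6250, 3.3750, -0.6250, 0.3750
Numerator Σ_{t=1}^{5}(y_t−ȳ)(y_{t+3}−ȳ) = -25.7969
Denominator Σ(y_t−ȳ)² = 51.8750
r_3 = -25.7969 / 51.8750 = -0.497

-0.497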